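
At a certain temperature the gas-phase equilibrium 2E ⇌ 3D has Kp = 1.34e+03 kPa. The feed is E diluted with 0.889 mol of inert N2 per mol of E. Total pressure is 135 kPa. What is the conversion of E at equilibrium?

Basis: 1 mol E initially; let X = conversion of E. Extent ξ = 0.5X.
At extent ξ: n_E = 1 − X; n_D = 1.5X; n_I = 0.889 (inert).
Summing: n_T = 1.89 + 0.5X.
With p_i = (n_i/n_T)P, Kp = p_D^3 / (p_E^2).
Setting this equal to 1.34e+03 kPa and taking the physical root (0 < X < 1) gives X = 0.749.

X = 0.749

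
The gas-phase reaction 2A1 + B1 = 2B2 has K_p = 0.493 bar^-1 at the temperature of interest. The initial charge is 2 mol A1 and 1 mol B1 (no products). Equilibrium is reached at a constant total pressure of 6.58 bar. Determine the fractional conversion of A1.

X = 0.455

Take 2 mol A1 as basis and let X be its fractional conversion, so ξ = X.
At extent ξ: n_A1 = 2 − 2X; n_B1 = 1 − X; n_B2 = 2X.
n_T = Σnᵢ = 3 − X.
With p_i = (n_i/n_T)P, K_p = p_B2^2 / (p_A1^2 p_B1).
Substituting and setting equal to 0.493 bar^-1 gives a polynomial in X; the root in (0,1) is X = 0.455.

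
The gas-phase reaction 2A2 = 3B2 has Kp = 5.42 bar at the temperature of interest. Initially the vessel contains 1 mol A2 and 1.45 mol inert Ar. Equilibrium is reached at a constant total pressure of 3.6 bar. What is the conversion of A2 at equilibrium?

Basis: 1 mol A2 initially; let X = conversion of A2. Extent ξ = 0.5X.
Species balance: n_A2 = 1 − X; n_B2 = 1.5X; n_I = 1.45 (inert).
n_T = Σnᵢ = 2.45 + 0.5X.
y_i = n_i/n_T, p_i = y_i·P. Kp = p_B2^3 / (p_A2^2).
Equating to 5.42 bar and solving on 0 < X < 1: X = 0.590.

X = 0.590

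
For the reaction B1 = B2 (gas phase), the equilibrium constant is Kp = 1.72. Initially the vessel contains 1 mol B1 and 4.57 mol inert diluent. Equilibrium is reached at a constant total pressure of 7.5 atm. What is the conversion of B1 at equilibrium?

X = 0.632

Basis: 1 mol B1 initially; let X = conversion of B1. Extent ξ = X.
Species balance: n_B1 = 1 − X; n_B2 = X; n_I = 4.57 (inert).
Since Δν = 0, n_T = 5.57 throughout.
y_i = n_i/n_T, p_i = y_i·P. Kp = p_B2 / (p_B1).
This yields a degree-1 equation in X; solving on (0,1), X = 0.632.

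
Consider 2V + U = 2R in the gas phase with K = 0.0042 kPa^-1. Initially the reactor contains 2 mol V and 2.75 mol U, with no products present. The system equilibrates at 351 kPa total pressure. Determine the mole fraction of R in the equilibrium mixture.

Take 2 mol V as basis and let X be its fractional conversion, so ξ = X.
Moles: n_V = 2 − 2X; n_U = 2.75 − X; n_R = 2X.
n_T = Σnᵢ = 4.75 − X.
y_i = n_i/n_T, p_i = y_i·P. K = p_R^2 / (p_V^2 p_U).
Setting this equal to 0.0042 kPa^-1 and taking the physical root (0 < X < 1) gives X = 0.470.
Then n_R = 0.94, n_T = 4.28, so y_R = 0.220.

y_R = 0.220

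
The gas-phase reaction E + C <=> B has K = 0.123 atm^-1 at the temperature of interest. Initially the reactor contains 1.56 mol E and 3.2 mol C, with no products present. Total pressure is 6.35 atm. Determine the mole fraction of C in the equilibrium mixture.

y_C = 0.632

Take 1.56 mol E as basis and let X be its fractional conversion, so ξ = 1.56X.
Moles: n_E = 1.56 − 1.56X; n_C = 3.2 − 1.56X; n_B = 1.56X.
Total moles n_T = 4.76 − 1.56X.
With p_i = (n_i/n_T)P, K = p_B / (p_E p_C).
Setting this equal to 0.123 atm^-1 and taking the physical root (0 < X < 1) gives X = 0.331.
Then n_C = 2.68, n_T = 4.24, so y_C = 0.632.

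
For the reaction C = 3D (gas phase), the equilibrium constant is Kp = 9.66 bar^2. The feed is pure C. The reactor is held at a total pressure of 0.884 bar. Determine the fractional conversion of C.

X = 0.825

Basis: 1 mol C initially; let X = conversion of C. Extent ξ = X.
Moles: n_C = 1 − X; n_D = 3X.
Summing: n_T = 1 + 2X.
With p_i = (n_i/n_T)P, Kp = p_D^3 / (p_C).
Setting this equal to 9.66 bar^2 and taking the physical root (0 < X < 1) gives X = 0.825.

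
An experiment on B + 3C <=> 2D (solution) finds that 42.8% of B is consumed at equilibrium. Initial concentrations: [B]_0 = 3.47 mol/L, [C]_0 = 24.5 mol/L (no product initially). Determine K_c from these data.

K_c = 0.000552 (mol/L)^-2

Let X = conversion of B.
Concentrations: [B] = 3.47 − 3.47X; [C] = 24.5 − 10.4X; [D] = 6.94X.
At X = 0.428: [B] = 1.98, [C] = 20, [D] = 2.97.
K_c = [D]^2 / ([B] [C]^3) = 0.000552 (mol/L)^-2.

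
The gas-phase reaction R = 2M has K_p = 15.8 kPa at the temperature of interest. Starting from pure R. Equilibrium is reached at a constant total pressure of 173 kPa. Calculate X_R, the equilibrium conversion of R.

Basis: 1 mol R initially; let X = conversion of R. Extent ξ = X.
Species balance: n_R = 1 − X; n_M = 2X.
Summing: n_T = 1 + X.
With p_i = (n_i/n_T)P, K_p = p_M^2 / (p_R).
Substituting and setting equal to 15.8 kPa gives a polynomial in X; the root in (0,1) is X = 0.149.

X = 0.149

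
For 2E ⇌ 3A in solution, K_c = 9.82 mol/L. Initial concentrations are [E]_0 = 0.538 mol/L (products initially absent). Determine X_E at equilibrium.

Let X = conversion of E; extent ξ = 0.538X/2 mol/L.
Concentrations: [E] = 0.538 − 0.538X; [A] = 0.807X.
K_c = [A]^3 / ([E]^2).
Equating to 9.82 mol/L: the physical root is X = 0.731.

X = 0.731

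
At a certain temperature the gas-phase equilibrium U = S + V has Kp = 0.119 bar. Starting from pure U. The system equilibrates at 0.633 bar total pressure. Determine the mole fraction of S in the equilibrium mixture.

y_S = 0.285

Let X = conversion of U (basis 1 mol U); extent of reaction ξ = X.
Species balance: n_U = 1 − X; n_S = X; n_V = X.
Total moles n_T = 1 + X.
With p_i = (n_i/n_T)P, Kp = p_S p_V / (p_U).
This yields a degree-2 equation in X; solving on (0,1), X = 0.398.
Then n_S = 0.398, n_T = 1.4, so y_S = 0.285.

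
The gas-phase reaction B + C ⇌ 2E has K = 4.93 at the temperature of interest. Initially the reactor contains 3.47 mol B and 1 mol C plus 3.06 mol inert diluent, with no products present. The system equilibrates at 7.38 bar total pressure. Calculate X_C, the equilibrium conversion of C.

X = 0.804

Take 1 mol C as basis and let X be its fractional conversion, so ξ = X.
Mole table: n_B = 3.47 − X; n_C = 1 − X; n_E = 2X; n_I = 3.06 (inert).
Total moles n_T = 7.53 (Δν = 0, constant).
Mole fractions y_i = n_i/n_T; K = p_E^2 / (p_B p_C) with p_i = y_i·P.
This yields a degree-2 equation in X; solving on (0,1), X = 0.804.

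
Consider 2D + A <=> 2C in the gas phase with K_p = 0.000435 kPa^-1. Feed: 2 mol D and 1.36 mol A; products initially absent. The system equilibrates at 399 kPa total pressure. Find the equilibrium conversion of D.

X = 0.201

Take 2 mol D as basis and let X be its fractional conversion, so ξ = X.
Species balance: n_D = 2 − 2X; n_A = 1.36 − X; n_C = 2X.
n_T = Σnᵢ = 3.36 − X.
y_i = n_i/n_T, p_i = y_i·P. K_p = p_C^2 / (p_D^2 p_A).
Setting this equal to 0.000435 kPa^-1 and taking the physical root (0 < X < 1) gives X = 0.201.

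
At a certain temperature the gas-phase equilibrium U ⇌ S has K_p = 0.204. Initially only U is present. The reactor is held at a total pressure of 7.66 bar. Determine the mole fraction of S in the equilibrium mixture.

y_S = 0.169

Basis: 1 mol U initially; let X = conversion of U. Extent ξ = X.
Moles: n_U = 1 − X; n_S = X.
Total moles n_T = 1 (Δν = 0, constant).
y_i = n_i/n_T, p_i = y_i·P. K_p = p_S / (p_U).
Setting this equal to 0.204 and taking the physical root (0 < X < 1) gives X = 0.169.
Then n_S = 0.169, n_T = 1, so y_S = 0.169.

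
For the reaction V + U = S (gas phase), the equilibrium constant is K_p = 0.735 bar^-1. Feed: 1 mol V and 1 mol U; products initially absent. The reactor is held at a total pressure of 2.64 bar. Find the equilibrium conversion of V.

X = 0.417

Take 1 mol V as basis and let X be its fractional conversion, so ξ = X.
Species balance: n_V = 1 − X; n_U = 1 − X; n_S = X.
Total moles n_T = 2 − X.
With p_i = (n_i/n_T)P, K_p = p_S / (p_V p_U).
Substituting and setting equal to 0.735 bar^-1 gives a polynomial in X; the root in (0,1) is X = 0.417.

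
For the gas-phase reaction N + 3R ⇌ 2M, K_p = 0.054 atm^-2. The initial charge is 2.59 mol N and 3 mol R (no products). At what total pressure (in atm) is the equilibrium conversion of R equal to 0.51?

P = 7.8 atm

Take 3 mol R as basis and let X be its fractional conversion, so ξ = X.
Species balance: n_N = 2.59 − X; n_R = 3 − 3X; n_M = 2X.
n_T = Σnᵢ = 5.59 − 2X.
K_p = p_M^2 / (p_N p_R^3) with p_i = (n_i/n_T)·P.
At X = 0.51: the mole-fraction product g(X) = Π y_i^ν_i = 3.289. Since K_p = g(X)·P^{-2}, P = (g/K_p)^(1/2) = (3.289/0.054)^(1/2) = 7.8 atm.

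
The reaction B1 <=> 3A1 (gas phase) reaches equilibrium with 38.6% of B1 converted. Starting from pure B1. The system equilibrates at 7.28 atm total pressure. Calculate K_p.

K_p = 42.7 atm^2

Take 1 mol B1 as basis and let X be its fractional conversion, so ξ = X.
Mole table: n_B1 = 1 − X; n_A1 = 3X.
n_T = Σnᵢ = 1 + 2X.
At X = 0.386: n_B1 = 0.614, n_A1 = 1.16, n_T = 1.77.
p_i = (n_i/n_T)·P. K_p = p_A1^3 / (p_B1) = 42.7 atm^2.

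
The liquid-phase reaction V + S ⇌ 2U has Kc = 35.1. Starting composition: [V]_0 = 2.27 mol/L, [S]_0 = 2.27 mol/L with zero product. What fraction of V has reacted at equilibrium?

X = 0.748

Let X = conversion of V; extent ξ = 2.27·X mol/L.
Concentrations: [V] = 2.27 − 2.27X; [S] = 2.27 − 2.27X; [U] = 4.54X.
Kc = [U]^2 / ([V] [S]).
Setting equal to 35.1 and solving for X on (0,1) gives X = 0.748.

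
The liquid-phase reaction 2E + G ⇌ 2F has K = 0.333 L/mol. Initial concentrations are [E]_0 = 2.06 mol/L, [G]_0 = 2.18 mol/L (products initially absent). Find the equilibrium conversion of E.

Let X = conversion of E; extent ξ = 2.06X/2 mol/L.
Concentrations: [E] = 2.06 − 2.06X; [G] = 2.18 − 1.03X; [F] = 2.06X.
K = [F]^2 / ([E]^2 [G]).
Solving K = 0.333 for X ∈ (0,1): X = 0.432.

X = 0.432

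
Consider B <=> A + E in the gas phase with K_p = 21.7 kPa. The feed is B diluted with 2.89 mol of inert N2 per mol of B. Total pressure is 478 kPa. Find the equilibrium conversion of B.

Take 1 mol B as basis and let X be its fractional conversion, so ξ = X.
Mole table: n_B = 1 − X; n_A = X; n_E = X; n_I = 2.89 (inert).
n_T = Σnᵢ = 3.89 + X.
Mole fractions y_i = n_i/n_T; K_p = p_A p_E / (p_B) with p_i = y_i·P.
Setting this equal to 21.7 kPa and taking the physical root (0 < X < 1) gives X = 0.353.

X = 0.353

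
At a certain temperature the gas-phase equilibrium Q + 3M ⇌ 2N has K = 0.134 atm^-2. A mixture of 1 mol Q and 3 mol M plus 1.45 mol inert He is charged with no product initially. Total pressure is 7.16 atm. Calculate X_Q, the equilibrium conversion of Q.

X = 0.451

Let X = conversion of Q (basis 1 mol Q); extent of reaction ξ = X.
Mole table: n_Q = 1 − X; n_M = 3 − 3X; n_N = 2X; n_I = 1.45 (inert).
n_T = Σnᵢ = 5.45 − 2X.
With p_i = (n_i/n_T)P, K = p_N^2 / (p_Q p_M^3).
Setting this equal to 0.134 atm^-2 and taking the physical root (0 < X < 1) gives X = 0.451.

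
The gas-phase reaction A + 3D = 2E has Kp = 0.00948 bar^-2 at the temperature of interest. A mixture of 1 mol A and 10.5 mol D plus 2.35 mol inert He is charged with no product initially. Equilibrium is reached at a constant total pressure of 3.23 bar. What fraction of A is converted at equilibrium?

Basis: 1 mol A initially; let X = conversion of A. Extent ξ = X.
At extent ξ: n_A = 1 − X; n_D = 10.5 − 3X; n_E = 2X; n_I = 2.35 (inert).
Summing: n_T = 13.8 − 2X.
y_i = n_i/n_T, p_i = y_i·P. Kp = p_E^2 / (p_A p_D^3).
Substituting and setting equal to 0.00948 bar^-2 gives a polynomial in X; the root in (0,1) is X = 0.296.

X = 0.296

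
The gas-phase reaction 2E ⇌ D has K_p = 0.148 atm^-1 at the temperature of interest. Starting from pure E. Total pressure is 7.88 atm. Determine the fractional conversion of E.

X = 0.580

Basis: 1 mol E initially; let X = conversion of E. Extent ξ = 0.5X.
Mole table: n_E = 1 − X; n_D = 0.5X.
Summing: n_T = 1 − 0.5X.
Mole fractions y_i = n_i/n_T; K_p = p_D / (p_E^2) with p_i = y_i·P.
This yields a degree-2 equation in X; solving on (0,1), X = 0.580.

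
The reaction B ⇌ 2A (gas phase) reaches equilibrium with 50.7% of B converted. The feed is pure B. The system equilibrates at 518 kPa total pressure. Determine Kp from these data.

Kp = 717 kPa

Let X = conversion of B (basis 1 mol B); extent of reaction ξ = X.
At extent ξ: n_B = 1 − X; n_A = 2X.
Summing: n_T = 1 + X.
At X = 0.507: n_B = 0.493, n_A = 1.01, n_T = 1.51.
p_i = (n_i/n_T)·P. Kp = p_A^2 / (p_B) = 717 kPa.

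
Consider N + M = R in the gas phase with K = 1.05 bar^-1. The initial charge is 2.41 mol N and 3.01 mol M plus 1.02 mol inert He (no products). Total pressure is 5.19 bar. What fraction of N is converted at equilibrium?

Take 2.41 mol N as basis and let X be its fractional conversion, so ξ = 2.41X.
Mole table: n_N = 2.41 − 2.41X; n_M = 3.01 − 2.41X; n_R = 2.41X; n_I = 1.02 (inert).
n_T = Σnᵢ = 6.44 − 2.41X.
With p_i = (n_i/n_T)P, K = p_R / (p_N p_M).
Substituting and setting equal to 1.05 bar^-1 gives a polynomial in X; the root in (0,1) is X = 0.624.

X = 0.624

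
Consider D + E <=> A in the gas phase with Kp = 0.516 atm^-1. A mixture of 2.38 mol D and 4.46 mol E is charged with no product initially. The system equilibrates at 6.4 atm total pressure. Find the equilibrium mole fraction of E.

y_E = 0.551

Take 2.38 mol D as basis and let X be its fractional conversion, so ξ = 2.38X.
At extent ξ: n_D = 2.38 − 2.38X; n_E = 4.46 − 2.38X; n_A = 2.38X.
Summing: n_T = 6.84 − 2.38X.
With p_i = (n_i/n_T)P, Kp = p_A / (p_D p_E).
Substituting and setting equal to 0.516 atm^-1 gives a polynomial in X; the root in (0,1) is X = 0.645.
Then n_E = 2.92, n_T = 5.3, so y_E = 0.551.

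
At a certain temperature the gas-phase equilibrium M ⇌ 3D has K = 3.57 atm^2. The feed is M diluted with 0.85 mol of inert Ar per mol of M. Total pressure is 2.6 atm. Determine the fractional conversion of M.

Let X = conversion of M (basis 1 mol M); extent of reaction ξ = X.
Species balance: n_M = 1 − X; n_D = 3X; n_I = 0.85 (inert).
Total moles n_T = 1.85 + 2X.
With p_i = (n_i/n_T)P, K = p_D^3 / (p_M).
This yields a degree-3 equation in X; solving on (0,1), X = 0.434.

X = 0.434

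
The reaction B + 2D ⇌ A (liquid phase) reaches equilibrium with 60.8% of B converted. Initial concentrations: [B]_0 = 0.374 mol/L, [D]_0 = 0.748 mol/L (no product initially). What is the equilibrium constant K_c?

Let X = conversion of B.
Concentrations: [B] = 0.374 − 0.374X; [D] = 0.748 − 0.748X; [A] = 0.374X.
At X = 0.608: [B] = 0.147, [D] = 0.293, [A] = 0.227.
K_c = [A] / ([B] [D]^2) = 18 (mol/L)^-2.

K_c = 18 (mol/L)^-2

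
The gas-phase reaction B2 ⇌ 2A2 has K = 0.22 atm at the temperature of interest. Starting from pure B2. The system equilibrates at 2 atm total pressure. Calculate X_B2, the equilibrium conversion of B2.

Let X = conversion of B2 (basis 1 mol B2); extent of reaction ξ = X.
Species balance: n_B2 = 1 − X; n_A2 = 2X.
n_T = Σnᵢ = 1 + X.
y_i = n_i/n_T, p_i = y_i·P. K = p_A2^2 / (p_B2).
Setting this equal to 0.22 atm and taking the physical root (0 < X < 1) gives X = 0.164.

X = 0.164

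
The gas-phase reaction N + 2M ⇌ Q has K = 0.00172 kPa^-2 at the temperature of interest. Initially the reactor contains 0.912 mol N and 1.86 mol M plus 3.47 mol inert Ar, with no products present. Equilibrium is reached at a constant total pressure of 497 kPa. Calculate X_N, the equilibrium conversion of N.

X = 0.779

Take 0.912 mol N as basis and let X be its fractional conversion, so ξ = 0.912X.
Species balance: n_N = 0.912 − 0.912X; n_M = 1.86 − 1.82X; n_Q = 0.912X; n_I = 3.47 (inert).
n_T = Σnᵢ = 6.24 − 1.82X.
With p_i = (n_i/n_T)P, K = p_Q / (p_N p_M^2).
Setting this equal to 0.00172 kPa^-2 and taking the physical root (0 < X < 1) gives X = 0.779.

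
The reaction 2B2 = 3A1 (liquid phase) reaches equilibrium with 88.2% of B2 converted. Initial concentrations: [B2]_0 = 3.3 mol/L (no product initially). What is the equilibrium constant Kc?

Kc = 549 mol/L

Let X = conversion of B2.
Concentrations: [B2] = 3.3 − 3.3X; [A1] = 4.95X.
At X = 0.882: [B2] = 0.389, [A1] = 4.37.
Kc = [A1]^3 / ([B2]^2) = 549 mol/L.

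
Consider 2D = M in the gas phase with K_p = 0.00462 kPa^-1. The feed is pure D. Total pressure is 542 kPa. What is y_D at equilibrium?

Take 1 mol D as basis and let X be its fractional conversion, so ξ = 0.5X.
Moles: n_D = 1 − X; n_M = 0.5X.
n_T = Σnᵢ = 1 − 0.5X.
y_i = n_i/n_T, p_i = y_i·P. K_p = p_M / (p_D^2).
Setting this equal to 0.00462 kPa^-1 and taking the physical root (0 < X < 1) gives X = 0.699.
Then n_D = 0.301, n_T = 0.651, so y_D = 0.463.

y_D = 0.463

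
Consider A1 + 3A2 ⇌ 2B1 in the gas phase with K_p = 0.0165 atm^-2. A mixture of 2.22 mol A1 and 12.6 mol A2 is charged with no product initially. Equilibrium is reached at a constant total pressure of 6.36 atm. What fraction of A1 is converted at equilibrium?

X = 0.462

Basis: 2.22 mol A1 initially; let X = conversion of A1. Extent ξ = 2.22X.
Species balance: n_A1 = 2.22 − 2.22X; n_A2 = 12.6 − 6.66X; n_B1 = 4.44X.
Total moles n_T = 14.8 − 4.44X.
y_i = n_i/n_T, p_i = y_i·P. K_p = p_B1^2 / (p_A1 p_A2^3).
This yields a degree-4 equation in X; solving on (0,1), X = 0.462.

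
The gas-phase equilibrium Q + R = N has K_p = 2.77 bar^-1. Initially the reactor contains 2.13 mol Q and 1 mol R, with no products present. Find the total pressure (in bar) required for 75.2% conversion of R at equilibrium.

Let X = conversion of R (basis 1 mol R); extent of reaction ξ = X.
Species balance: n_Q = 2.13 − X; n_R = 1 − X; n_N = X.
n_T = Σnᵢ = 3.13 − X.
K_p = p_N / (p_Q p_R) with p_i = (n_i/n_T)·P.
At X = 0.752: the mole-fraction product g(X) = Π y_i^ν_i = 5.233. Since K_p = g(X)·P^{-1}, P = (g/K_p)^(1/1) = (5.233/2.77)^(1/1) = 1.89 bar.

P = 1.89 bar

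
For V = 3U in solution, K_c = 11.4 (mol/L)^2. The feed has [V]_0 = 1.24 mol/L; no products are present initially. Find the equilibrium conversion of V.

X = 0.512

Let X = conversion of V; extent ξ = 1.24·X mol/L.
Concentrations: [V] = 1.24 − 1.24X; [U] = 3.72X.
K_c = [U]^3 / ([V]).
Equating to 11.4 (mol/L)^2: the physical root is X = 0.512.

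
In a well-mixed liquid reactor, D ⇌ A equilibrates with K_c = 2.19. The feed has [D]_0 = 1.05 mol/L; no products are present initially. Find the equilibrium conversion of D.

X = 0.687

Let X = conversion of D; extent ξ = 1.05·X mol/L.
Concentrations: [D] = 1.05 − 1.05X; [A] = 1.05X.
K_c = [A] / ([D]).
This equals 2.19 at X = 0.687 (the root in 0 < X < 1).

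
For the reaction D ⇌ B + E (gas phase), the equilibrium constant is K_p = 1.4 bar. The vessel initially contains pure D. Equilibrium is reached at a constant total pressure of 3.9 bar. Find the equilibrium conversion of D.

Take 1 mol D as basis and let X be its fractional conversion, so ξ = X.
Mole table: n_D = 1 − X; n_B = X; n_E = X.
Summing: n_T = 1 + X.
Mole fractions y_i = n_i/n_T; K_p = p_B p_E / (p_D) with p_i = y_i·P.
Equating to 1.4 bar and solving on 0 < X < 1: X = 0.514.

X = 0.514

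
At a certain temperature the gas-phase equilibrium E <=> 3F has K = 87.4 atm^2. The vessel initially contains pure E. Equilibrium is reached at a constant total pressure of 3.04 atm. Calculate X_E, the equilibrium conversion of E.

Basis: 1 mol E initially; let X = conversion of E. Extent ξ = X.
Mole table: n_E = 1 − X; n_F = 3X.
Total moles n_T = 1 + 2X.
Mole fractions y_i = n_i/n_T; K = p_F^3 / (p_E) with p_i = y_i·P.
Substituting and setting equal to 87.4 atm^2 gives a polynomial in X; the root in (0,1) is X = 0.789.

X = 0.789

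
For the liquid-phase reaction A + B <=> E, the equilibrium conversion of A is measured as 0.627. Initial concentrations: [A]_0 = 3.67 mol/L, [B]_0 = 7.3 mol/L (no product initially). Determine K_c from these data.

K_c = 0.336 L/mol

Let X = conversion of A.
Concentrations: [A] = 3.67 − 3.67X; [B] = 7.3 − 3.67X; [E] = 3.67X.
At X = 0.627: [A] = 1.37, [B] = 5, [E] = 2.3.
K_c = [E] / ([A] [B]) = 0.336 L/mol.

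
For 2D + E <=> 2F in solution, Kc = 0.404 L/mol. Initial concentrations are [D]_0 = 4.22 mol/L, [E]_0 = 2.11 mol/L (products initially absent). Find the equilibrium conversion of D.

X = 0.414

Let X = conversion of D; extent ξ = 4.22X/2 mol/L.
Concentrations: [D] = 4.22 − 4.22X; [E] = 2.11 − 2.11X; [F] = 4.22X.
Kc = [F]^2 / ([D]^2 [E]).
Setting equal to 0.404 and solving for X on (0,1) gives X = 0.414.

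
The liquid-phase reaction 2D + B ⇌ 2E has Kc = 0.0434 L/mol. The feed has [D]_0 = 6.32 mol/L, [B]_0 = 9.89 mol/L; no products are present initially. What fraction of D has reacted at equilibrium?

Let X = conversion of D; extent ξ = 6.32X/2 mol/L.
Concentrations: [D] = 6.32 − 6.32X; [B] = 9.89 − 3.16X; [E] = 6.32X.
Kc = [E]^2 / ([D]^2 [B]).
Solving Kc = 0.0434 for X ∈ (0,1): X = 0.380.

X = 0.380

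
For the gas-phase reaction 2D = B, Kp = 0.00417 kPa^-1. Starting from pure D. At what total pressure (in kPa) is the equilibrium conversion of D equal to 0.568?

P = 261 kPa

Basis: 1 mol D initially; let X = conversion of D. Extent ξ = 0.5X.
Species balance: n_D = 1 − X; n_B = 0.5X.
n_T = Σnᵢ = 1 − 0.5X.
Kp = p_B / (p_D^2) with p_i = (n_i/n_T)·P.
At X = 0.568: the mole-fraction product g(X) = Π y_i^ν_i = 1.09. Since Kp = g(X)·P^{-1}, P = (g/Kp)^(1/1) = (1.09/0.00417)^(1/1) = 261 kPa.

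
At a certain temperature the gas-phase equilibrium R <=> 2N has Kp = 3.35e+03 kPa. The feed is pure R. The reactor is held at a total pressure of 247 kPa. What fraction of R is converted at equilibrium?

Take 1 mol R as basis and let X be its fractional conversion, so ξ = X.
At extent ξ: n_R = 1 − X; n_N = 2X.
Total moles n_T = 1 + X.
Mole fractions y_i = n_i/n_T; Kp = p_N^2 / (p_R) with p_i = y_i·P.
Equating to 3.35e+03 kPa and solving on 0 < X < 1: X = 0.879.

X = 0.879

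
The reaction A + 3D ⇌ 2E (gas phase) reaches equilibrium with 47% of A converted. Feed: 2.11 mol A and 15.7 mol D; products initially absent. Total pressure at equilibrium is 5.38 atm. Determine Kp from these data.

Take 2.11 mol A as basis and let X be its fractional conversion, so ξ = 2.11X.
Species balance: n_A = 2.11 − 2.11X; n_D = 15.7 − 6.33X; n_E = 4.22X.
Total moles n_T = 17.8 − 4.22X.
At X = 0.47: n_A = 1.12, n_D = 12.7, n_E = 1.98, n_T = 15.8.
p_i = (n_i/n_T)·P. Kp = p_E^2 / (p_A p_D^3) = 0.0148 atm^-2.

Kp = 0.0148 atm^-2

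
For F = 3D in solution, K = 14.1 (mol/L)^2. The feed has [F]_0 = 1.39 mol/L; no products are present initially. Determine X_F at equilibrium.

X = 0.510

Let X = conversion of F; extent ξ = 1.39·X mol/L.
Concentrations: [F] = 1.39 − 1.39X; [D] = 4.17X.
K = [D]^3 / ([F]).
This equals 14.1 at X = 0.510 (the root in 0 < X < 1).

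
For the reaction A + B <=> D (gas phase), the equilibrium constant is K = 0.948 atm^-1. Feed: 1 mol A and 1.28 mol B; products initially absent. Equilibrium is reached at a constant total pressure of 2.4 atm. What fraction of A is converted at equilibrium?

X = 0.499

Basis: 1 mol A initially; let X = conversion of A. Extent ξ = X.
Moles: n_A = 1 − X; n_B = 1.28 − X; n_D = X.
Summing: n_T = 2.28 − X.
With p_i = (n_i/n_T)P, K = p_D / (p_A p_B).
Equating to 0.948 atm^-1 and solving on 0 < X < 1: X = 0.499.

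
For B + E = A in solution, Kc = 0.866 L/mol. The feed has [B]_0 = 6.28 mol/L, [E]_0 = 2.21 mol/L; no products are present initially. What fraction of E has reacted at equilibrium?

Let X = conversion of E; extent ξ = 2.21·X mol/L.
Concentrations: [B] = 6.28 − 2.21X; [E] = 2.21 − 2.21X; [A] = 2.21X.
Kc = [A] / ([B] [E]).
Equating to 0.866 L/mol: the physical root is X = 0.797.

X = 0.797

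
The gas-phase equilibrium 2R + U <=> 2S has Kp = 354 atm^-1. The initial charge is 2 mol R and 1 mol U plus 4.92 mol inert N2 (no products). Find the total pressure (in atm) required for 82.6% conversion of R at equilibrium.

Basis: 2 mol R initially; let X = conversion of R. Extent ξ = X.
Species balance: n_R = 2 − 2X; n_U = 1 − X; n_S = 2X; n_I = 4.92 (inert).
n_T = Σnᵢ = 7.92 − X.
Kp = p_S^2 / (p_R^2 p_U) with p_i = (n_i/n_T)·P.
At X = 0.826: the mole-fraction product g(X) = Π y_i^ν_i = 918.8. Since Kp = g(X)·P^{-1}, P = (g/Kp)^(1/1) = (918.8/354)^(1/1) = 2.6 atm.

P = 2.6 atm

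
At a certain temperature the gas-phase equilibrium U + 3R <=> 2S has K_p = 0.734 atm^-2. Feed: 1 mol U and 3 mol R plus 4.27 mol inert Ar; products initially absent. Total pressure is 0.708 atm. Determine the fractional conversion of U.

X = 0.145

Let X = conversion of U (basis 1 mol U); extent of reaction ξ = X.
Mole table: n_U = 1 − X; n_R = 3 − 3X; n_S = 2X; n_I = 4.27 (inert).
Total moles n_T = 8.27 − 2X.
Mole fractions y_i = n_i/n_T; K_p = p_S^2 / (p_U p_R^3) with p_i = y_i·P.
This yields a degree-4 equation in X; solving on (0,1), X = 0.145.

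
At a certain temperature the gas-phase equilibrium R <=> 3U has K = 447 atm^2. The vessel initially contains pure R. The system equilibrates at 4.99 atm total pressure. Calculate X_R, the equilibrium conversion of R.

Let X = conversion of R (basis 1 mol R); extent of reaction ξ = X.
At extent ξ: n_R = 1 − X; n_U = 3X.
Summing: n_T = 1 + 2X.
y_i = n_i/n_T, p_i = y_i·P. K = p_U^3 / (p_R).
Setting this equal to 447 atm^2 and taking the physical root (0 < X < 1) gives X = 0.868.

X = 0.868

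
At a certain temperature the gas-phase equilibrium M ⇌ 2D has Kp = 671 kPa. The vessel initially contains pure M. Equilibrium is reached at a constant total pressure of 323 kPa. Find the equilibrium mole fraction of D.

y_D = 0.738

Let X = conversion of M (basis 1 mol M); extent of reaction ξ = X.
Mole table: n_M = 1 − X; n_D = 2X.
Summing: n_T = 1 + X.
y_i = n_i/n_T, p_i = y_i·P. Kp = p_D^2 / (p_M).
This yields a degree-2 equation in X; solving on (0,1), X = 0.585.
Then n_D = 1.17, n_T = 1.58, so y_D = 0.738.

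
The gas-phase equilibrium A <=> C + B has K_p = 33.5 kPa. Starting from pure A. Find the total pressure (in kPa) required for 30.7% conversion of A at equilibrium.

P = 322 kPa

Let X = conversion of A (basis 1 mol A); extent of reaction ξ = X.
Moles: n_A = 1 − X; n_C = X; n_B = X.
Summing: n_T = 1 + X.
K_p = p_C p_B / (p_A) with p_i = (n_i/n_T)·P.
At X = 0.307: the mole-fraction product g(X) = Π y_i^ν_i = 0.1041. Since K_p = g(X)·P^{1}, P = (K_p/g)^(1/1) = (33.5/0.1041)^(1/1) = 322 kPa.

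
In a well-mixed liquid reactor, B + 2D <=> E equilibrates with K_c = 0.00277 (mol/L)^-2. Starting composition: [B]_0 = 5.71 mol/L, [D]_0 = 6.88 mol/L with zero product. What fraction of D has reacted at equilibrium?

X = 0.145

Let X = conversion of D; extent ξ = 6.88X/2 mol/L.
Concentrations: [B] = 5.71 − 3.44X; [D] = 6.88 − 6.88X; [E] = 3.44X.
K_c = [E] / ([B] [D]^2).
Equating to 0.00277 (mol/L)^-2: the physical root is X = 0.145.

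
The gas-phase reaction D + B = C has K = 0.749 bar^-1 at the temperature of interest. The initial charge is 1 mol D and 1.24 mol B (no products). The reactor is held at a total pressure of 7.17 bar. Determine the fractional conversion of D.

X = 0.663

Let X = conversion of D (basis 1 mol D); extent of reaction ξ = X.
Mole table: n_D = 1 − X; n_B = 1.24 − X; n_C = X.
n_T = Σnᵢ = 2.24 − X.
Mole fractions y_i = n_i/n_T; K = p_C / (p_D p_B) with p_i = y_i·P.
This yields a degree-2 equation in X; solving on (0,1), X = 0.663.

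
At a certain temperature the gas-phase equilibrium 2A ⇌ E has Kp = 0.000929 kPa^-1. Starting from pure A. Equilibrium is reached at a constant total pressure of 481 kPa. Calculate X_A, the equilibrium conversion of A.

Let X = conversion of A (basis 1 mol A); extent of reaction ξ = 0.5X.
Species balance: n_A = 1 − X; n_E = 0.5X.
Summing: n_T = 1 − 0.5X.
Mole fractions y_i = n_i/n_T; Kp = p_E / (p_A^2) with p_i = y_i·P.
Equating to 0.000929 kPa^-1 and solving on 0 < X < 1: X = 0.401.

X = 0.401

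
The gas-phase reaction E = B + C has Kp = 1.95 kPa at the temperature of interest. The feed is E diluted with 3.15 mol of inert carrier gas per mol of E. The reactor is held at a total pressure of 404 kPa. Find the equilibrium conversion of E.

Basis: 1 mol E initially; let X = conversion of E. Extent ξ = X.
Mole table: n_E = 1 − X; n_B = X; n_C = X; n_I = 3.15 (inert).
Summing: n_T = 4.15 + X.
Mole fractions y_i = n_i/n_T; Kp = p_B p_C / (p_E) with p_i = y_i·P.
This yields a degree-2 equation in X; solving on (0,1), X = 0.134.

X = 0.134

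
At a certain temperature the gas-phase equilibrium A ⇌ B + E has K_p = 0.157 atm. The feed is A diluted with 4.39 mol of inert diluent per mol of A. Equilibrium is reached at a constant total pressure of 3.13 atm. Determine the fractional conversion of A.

X = 0.413

Let X = conversion of A (basis 1 mol A); extent of reaction ξ = X.
Mole table: n_A = 1 − X; n_B = X; n_E = X; n_I = 4.39 (inert).
n_T = Σnᵢ = 5.39 + X.
With p_i = (n_i/n_T)P, K_p = p_B p_E / (p_A).
Equating to 0.157 atm and solving on 0 < X < 1: X = 0.413.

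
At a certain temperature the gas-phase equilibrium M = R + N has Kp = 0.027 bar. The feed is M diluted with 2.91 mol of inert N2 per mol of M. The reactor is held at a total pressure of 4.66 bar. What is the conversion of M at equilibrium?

Basis: 1 mol M initially; let X = conversion of M. Extent ξ = X.
Moles: n_M = 1 − X; n_R = X; n_N = X; n_I = 2.91 (inert).
n_T = Σnᵢ = 3.91 + X.
With p_i = (n_i/n_T)P, Kp = p_R p_N / (p_M).
Substituting and setting equal to 0.027 bar gives a polynomial in X; the root in (0,1) is X = 0.142.

X = 0.142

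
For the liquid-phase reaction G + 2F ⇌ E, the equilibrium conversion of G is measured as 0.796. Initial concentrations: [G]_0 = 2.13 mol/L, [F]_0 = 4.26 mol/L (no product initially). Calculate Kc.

Kc = 5.17 (mol/L)^-2

Let X = conversion of G.
Concentrations: [G] = 2.13 − 2.13X; [F] = 4.26 − 4.26X; [E] = 2.13X.
At X = 0.796: [G] = 0.435, [F] = 0.869, [E] = 1.7.
Kc = [E] / ([G] [F]^2) = 5.17 (mol/L)^-2.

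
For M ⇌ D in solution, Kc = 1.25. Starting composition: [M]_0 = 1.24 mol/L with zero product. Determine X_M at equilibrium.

X = 0.556

Let X = conversion of M; extent ξ = 1.24·X mol/L.
Concentrations: [M] = 1.24 − 1.24X; [D] = 1.24X.
Kc = [D] / ([M]).
This equals 1.25 at X = 0.556 (the root in 0 < X < 1).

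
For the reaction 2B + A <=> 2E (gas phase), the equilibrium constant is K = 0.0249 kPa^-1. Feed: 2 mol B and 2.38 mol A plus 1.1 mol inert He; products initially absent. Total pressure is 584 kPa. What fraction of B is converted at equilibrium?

X = 0.694

Take 2 mol B as basis and let X be its fractional conversion, so ξ = X.
Species balance: n_B = 2 − 2X; n_A = 2.38 − X; n_E = 2X; n_I = 1.1 (inert).
n_T = Σnᵢ = 5.48 − X.
y_i = n_i/n_T, p_i = y_i·P. K = p_E^2 / (p_B^2 p_A).
Equating to 0.0249 kPa^-1 and solving on 0 < X < 1: X = 0.694.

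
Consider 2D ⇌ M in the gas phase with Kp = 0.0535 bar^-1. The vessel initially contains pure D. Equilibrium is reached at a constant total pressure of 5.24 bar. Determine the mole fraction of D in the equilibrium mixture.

y_D = 0.814

Basis: 1 mol D initially; let X = conversion of D. Extent ξ = 0.5X.
At extent ξ: n_D = 1 − X; n_M = 0.5X.
Summing: n_T = 1 − 0.5X.
Mole fractions y_i = n_i/n_T; Kp = p_M / (p_D^2) with p_i = y_i·P.
Setting this equal to 0.0535 bar^-1 and taking the physical root (0 < X < 1) gives X = 0.313.
Then n_D = 0.687, n_T = 0.843, so y_D = 0.814.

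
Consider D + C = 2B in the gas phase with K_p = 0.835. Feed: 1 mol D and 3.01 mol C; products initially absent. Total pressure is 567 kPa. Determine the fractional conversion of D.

Basis: 1 mol D initially; let X = conversion of D. Extent ξ = X.
At extent ξ: n_D = 1 − X; n_C = 3.01 − X; n_B = 2X.
Since Δν = 0, n_T = 4.01 throughout.
With p_i = (n_i/n_T)P, K_p = p_B^2 / (p_D p_C).
This yields a degree-2 equation in X; solving on (0,1), X = 0.507.

X = 0.507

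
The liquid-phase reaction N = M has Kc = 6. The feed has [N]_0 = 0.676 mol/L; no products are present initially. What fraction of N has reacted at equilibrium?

X = 0.857

Let X = conversion of N; extent ξ = 0.676·X mol/L.
Concentrations: [N] = 0.676 − 0.676X; [M] = 0.676X.
Kc = [M] / ([N]).
Solving Kc = 6 for X ∈ (0,1): X = 0.857.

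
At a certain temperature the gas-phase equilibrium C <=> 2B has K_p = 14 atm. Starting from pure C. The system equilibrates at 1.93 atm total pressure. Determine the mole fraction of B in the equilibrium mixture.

y_B = 0.891

Basis: 1 mol C initially; let X = conversion of C. Extent ξ = X.
At extent ξ: n_C = 1 − X; n_B = 2X.
Total moles n_T = 1 + X.
y_i = n_i/n_T, p_i = y_i·P. K_p = p_B^2 / (p_C).
This yields a degree-2 equation in X; solving on (0,1), X = 0.803.
Then n_B = 1.61, n_T = 1.8, so y_B = 0.891.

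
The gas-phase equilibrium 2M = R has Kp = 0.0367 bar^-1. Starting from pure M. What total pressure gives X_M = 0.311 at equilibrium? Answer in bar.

P = 7.54 bar

Take 1 mol M as basis and let X be its fractional conversion, so ξ = 0.5X.
Moles: n_M = 1 − X; n_R = 0.5X.
Total moles n_T = 1 − 0.5X.
Kp = p_R / (p_M^2) with p_i = (n_i/n_T)·P.
At X = 0.311: the mole-fraction product g(X) = Π y_i^ν_i = 0.2766. Since Kp = g(X)·P^{-1}, P = (g/Kp)^(1/1) = (0.2766/0.0367)^(1/1) = 7.54 bar.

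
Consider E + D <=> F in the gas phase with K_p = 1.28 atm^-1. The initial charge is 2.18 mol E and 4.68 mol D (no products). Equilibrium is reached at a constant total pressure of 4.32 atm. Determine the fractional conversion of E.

X = 0.762

Basis: 2.18 mol E initially; let X = conversion of E. Extent ξ = 2.18X.
Species balance: n_E = 2.18 − 2.18X; n_D = 4.68 − 2.18X; n_F = 2.18X.
n_T = Σnᵢ = 6.86 − 2.18X.
y_i = n_i/n_T, p_i = y_i·P. K_p = p_F / (p_E p_D).
Equating to 1.28 atm^-1 and solving on 0 < X < 1: X = 0.762.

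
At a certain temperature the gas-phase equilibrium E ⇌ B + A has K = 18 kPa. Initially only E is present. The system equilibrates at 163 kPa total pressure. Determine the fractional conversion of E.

Take 1 mol E as basis and let X be its fractional conversion, so ξ = X.
At extent ξ: n_E = 1 − X; n_B = X; n_A = X.
Total moles n_T = 1 + X.
Mole fractions y_i = n_i/n_T; K = p_B p_A / (p_E) with p_i = y_i·P.
Setting this equal to 18 kPa and taking the physical root (0 < X < 1) gives X = 0.315.

X = 0.315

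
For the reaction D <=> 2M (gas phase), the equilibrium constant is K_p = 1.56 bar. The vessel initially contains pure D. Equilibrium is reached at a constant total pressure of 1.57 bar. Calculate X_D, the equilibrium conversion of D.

Let X = conversion of D (basis 1 mol D); extent of reaction ξ = X.
Moles: n_D = 1 − X; n_M = 2X.
Total moles n_T = 1 + X.
y_i = n_i/n_T, p_i = y_i·P. K_p = p_M^2 / (p_D).
Equating to 1.56 bar and solving on 0 < X < 1: X = 0.446.

X = 0.446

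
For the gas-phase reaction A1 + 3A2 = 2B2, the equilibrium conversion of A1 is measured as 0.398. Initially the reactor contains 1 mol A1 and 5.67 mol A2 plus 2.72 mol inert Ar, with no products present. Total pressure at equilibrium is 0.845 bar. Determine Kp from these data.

Take 1 mol A1 as basis and let X be its fractional conversion, so ξ = X.
Species balance: n_A1 = 1 − X; n_A2 = 5.67 − 3X; n_B2 = 2X; n_I = 2.72 (inert).
Total moles n_T = 9.39 − 2X.
At X = 0.398: n_A1 = 0.602, n_A2 = 4.48, n_B2 = 0.796, n_T = 8.59.
p_i = (n_i/n_T)·P. Kp = p_B2^2 / (p_A1 p_A2^3) = 1.21 bar^-2.

Kp = 1.21 bar^-2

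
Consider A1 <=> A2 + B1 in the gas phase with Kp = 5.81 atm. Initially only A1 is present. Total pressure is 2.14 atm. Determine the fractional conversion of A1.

X = 0.855

Basis: 1 mol A1 initially; let X = conversion of A1. Extent ξ = X.
At extent ξ: n_A1 = 1 − X; n_A2 = X; n_B1 = X.
Summing: n_T = 1 + X.
y_i = n_i/n_T, p_i = y_i·P. Kp = p_A2 p_B1 / (p_A1).
This yields a degree-2 equation in X; solving on (0,1), X = 0.855.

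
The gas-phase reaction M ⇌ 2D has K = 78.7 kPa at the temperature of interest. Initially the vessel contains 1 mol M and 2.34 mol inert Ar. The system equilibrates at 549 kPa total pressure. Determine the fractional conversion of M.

Let X = conversion of M (basis 1 mol M); extent of reaction ξ = X.
Mole table: n_M = 1 − X; n_D = 2X; n_I = 2.34 (inert).
Total moles n_T = 3.34 + X.
Mole fractions y_i = n_i/n_T; K = p_D^2 / (p_M) with p_i = y_i·P.
Equating to 78.7 kPa and solving on 0 < X < 1: X = 0.302.

X = 0.302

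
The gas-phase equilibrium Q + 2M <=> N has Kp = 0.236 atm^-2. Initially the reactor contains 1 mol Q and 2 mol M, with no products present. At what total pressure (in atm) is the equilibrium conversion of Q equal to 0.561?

P = 4.98 atm

Take 1 mol Q as basis and let X be its fractional conversion, so ξ = X.
Mole table: n_Q = 1 − X; n_M = 2 − 2X; n_N = X.
Summing: n_T = 3 − 2X.
Kp = p_N / (p_Q p_M^2) with p_i = (n_i/n_T)·P.
At X = 0.561: the mole-fraction product g(X) = Π y_i^ν_i = 5.847. Since Kp = g(X)·P^{-2}, P = (g/Kp)^(1/2) = (5.847/0.236)^(1/2) = 4.98 atm.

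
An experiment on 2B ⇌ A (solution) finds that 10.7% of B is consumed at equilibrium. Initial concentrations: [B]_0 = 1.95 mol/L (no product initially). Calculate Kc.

Kc = 0.0344 L/mol

Let X = conversion of B.
Concentrations: [B] = 1.95 − 1.95X; [A] = 0.975X.
At X = 0.107: [B] = 1.74, [A] = 0.104.
Kc = [A] / ([B]^2) = 0.0344 L/mol.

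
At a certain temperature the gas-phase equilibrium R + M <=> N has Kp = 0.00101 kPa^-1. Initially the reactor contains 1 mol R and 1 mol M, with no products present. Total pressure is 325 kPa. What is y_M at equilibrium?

Basis: 1 mol R initially; let X = conversion of R. Extent ξ = X.
Species balance: n_R = 1 − X; n_M = 1 − X; n_N = X.
n_T = Σnᵢ = 2 − X.
With p_i = (n_i/n_T)P, Kp = p_N / (p_R p_M).
Setting this equal to 0.00101 kPa^-1 and taking the physical root (0 < X < 1) gives X = 0.132.
Then n_M = 0.868, n_T = 1.87, so y_M = 0.465.

y_M = 0.465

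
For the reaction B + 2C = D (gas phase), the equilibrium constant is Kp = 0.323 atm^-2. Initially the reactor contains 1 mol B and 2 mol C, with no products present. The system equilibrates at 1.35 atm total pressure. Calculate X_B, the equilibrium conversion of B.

Let X = conversion of B (basis 1 mol B); extent of reaction ξ = X.
At extent ξ: n_B = 1 − X; n_C = 2 − 2X; n_D = X.
n_T = Σnᵢ = 3 − 2X.
With p_i = (n_i/n_T)P, Kp = p_D / (p_B p_C^2).
This yields a degree-3 equation in X; solving on (0,1), X = 0.184.

X = 0.184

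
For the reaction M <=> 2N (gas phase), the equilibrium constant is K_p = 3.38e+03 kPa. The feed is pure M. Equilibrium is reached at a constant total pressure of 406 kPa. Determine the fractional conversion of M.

X = 0.822

Basis: 1 mol M initially; let X = conversion of M. Extent ξ = X.
Moles: n_M = 1 − X; n_N = 2X.
Total moles n_T = 1 + X.
With p_i = (n_i/n_T)P, K_p = p_N^2 / (p_M).
Equating to 3.38e+03 kPa and solving on 0 < X < 1: X = 0.822.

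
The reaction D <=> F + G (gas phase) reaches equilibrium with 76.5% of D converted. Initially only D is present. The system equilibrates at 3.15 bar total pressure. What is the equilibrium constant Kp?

Kp = 4.44 bar

Let X = conversion of D (basis 1 mol D); extent of reaction ξ = X.
At extent ξ: n_D = 1 − X; n_F = X; n_G = X.
n_T = Σnᵢ = 1 + X.
At X = 0.765: n_D = 0.235, n_F = 0.765, n_G = 0.765, n_T = 1.77.
p_i = (n_i/n_T)·P. Kp = p_F p_G / (p_D) = 4.44 bar.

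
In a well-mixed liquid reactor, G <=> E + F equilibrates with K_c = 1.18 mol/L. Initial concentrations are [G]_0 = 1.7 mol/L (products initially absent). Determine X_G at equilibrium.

X = 0.555

Let X = conversion of G; extent ξ = 1.7·X mol/L.
Concentrations: [G] = 1.7 − 1.7X; [E] = 1.7X; [F] = 1.7X.
K_c = [E] [F] / ([G]).
This equals 1.18 at X = 0.555 (the root in 0 < X < 1).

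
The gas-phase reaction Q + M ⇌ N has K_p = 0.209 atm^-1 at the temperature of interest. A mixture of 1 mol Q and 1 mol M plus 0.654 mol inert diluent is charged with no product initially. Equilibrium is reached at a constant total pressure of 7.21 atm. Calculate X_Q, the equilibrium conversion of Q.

Take 1 mol Q as basis and let X be its fractional conversion, so ξ = X.
Mole table: n_Q = 1 − X; n_M = 1 − X; n_N = X; n_I = 0.654 (inert).
n_T = Σnᵢ = 2.65 − X.
With p_i = (n_i/n_T)P, K_p = p_N / (p_Q p_M).
This yields a degree-2 equation in X; solving on (0,1), X = 0.308.

X = 0.308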